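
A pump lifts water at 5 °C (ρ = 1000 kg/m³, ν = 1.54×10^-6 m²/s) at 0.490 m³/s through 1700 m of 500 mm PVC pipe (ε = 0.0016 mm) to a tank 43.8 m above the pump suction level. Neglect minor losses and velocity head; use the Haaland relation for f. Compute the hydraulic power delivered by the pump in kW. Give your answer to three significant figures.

V = 4Q/(πD²) = 2.496 m/s; Re = 8.10×10^5; ε/D = 3.20×10^-6; f = 0.01205
h_f = f(L/D)V²/2g = 13.01 m
Total head H = z + h_f = 43.8 + 13.01 = 56.81 m
P_hyd = ρgQH = 1000·9.81·0.490·56.81 = 273.1 kW

P_hyd ≈ 273 kW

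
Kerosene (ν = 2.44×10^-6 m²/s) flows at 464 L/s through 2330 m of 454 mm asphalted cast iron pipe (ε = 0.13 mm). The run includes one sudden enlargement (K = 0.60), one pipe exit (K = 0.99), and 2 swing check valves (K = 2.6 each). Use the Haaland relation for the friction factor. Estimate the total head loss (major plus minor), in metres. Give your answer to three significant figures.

V = 4Q/(πD²) = 2.866 m/s; V²/2g = 0.4187 m
Re = 5.33×10^5, ε/D = 2.86×10^-4 → f = 0.01598 (Haaland)
Major: h_f = f(L/D)·V²/2g = 0.01598·5132·0.4187 = 34.33 m
Minor: ΣK = 6.79; h_m = ΣK·V²/2g = 2.843 m
Total H_L = 34.33 + 2.843 = 37.18 m

H_L ≈ 37.2 m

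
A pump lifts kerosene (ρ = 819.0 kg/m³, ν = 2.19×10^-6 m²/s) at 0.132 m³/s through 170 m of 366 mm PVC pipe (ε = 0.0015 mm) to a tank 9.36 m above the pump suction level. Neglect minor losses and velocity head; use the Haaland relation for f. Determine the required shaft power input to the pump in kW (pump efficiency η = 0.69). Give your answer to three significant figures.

V = 4Q/(πD²) = 1.255 m/s; Re = 2.10×10^5; ε/D = 4.10×10^-6; f = 0.01538
h_f = f(L/D)V²/2g = 0.5732 m
Total head H = z + h_f = 9.36 + 0.5732 = 9.933 m
P_hyd = ρgQH = 819.0·9.81·0.132·9.933 = 10.53 kW
P_shaft = P_hyd/η = 10.53/0.69 = 15.27 kW

P_shaft ≈ 15.3 kW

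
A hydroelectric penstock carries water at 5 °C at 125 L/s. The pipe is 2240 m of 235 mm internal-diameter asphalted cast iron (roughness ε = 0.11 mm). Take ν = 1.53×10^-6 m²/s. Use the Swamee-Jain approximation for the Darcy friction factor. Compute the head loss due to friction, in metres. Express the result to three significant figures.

h_f ≈ 71.4 m

V = 4Q/(πD²) = 4·0.125/(π·0.235²) = 2.882 m/s
Re = VD/ν = 2.882·0.235/1.53×10^-6 = 4.43×10^5 → turbulent
ε/D = 0.11/235 = 4.68×10^-4
Swamee-Jain: f = 0.01769
h_f = f(L/D)V²/(2g) = 0.01769·(2240/0.235)·2.882²/(2·9.81) = 71.38 m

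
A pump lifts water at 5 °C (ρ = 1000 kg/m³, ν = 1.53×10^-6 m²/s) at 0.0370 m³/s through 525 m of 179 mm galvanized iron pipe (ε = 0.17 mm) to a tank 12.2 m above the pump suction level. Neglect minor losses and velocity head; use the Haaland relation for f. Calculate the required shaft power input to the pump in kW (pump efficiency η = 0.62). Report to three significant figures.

P_shaft ≈ 11.1 kW

V = 4Q/(πD²) = 1.470 m/s; Re = 1.72×10^5; ε/D = 9.50×10^-4; f = 0.02090
h_f = f(L/D)V²/2g = 6.753 m
Total head H = z + h_f = 12.2 + 6.753 = 18.95 m
P_hyd = ρgQH = 1000·9.81·0.0370·18.95 = 6.879 kW
P_shaft = P_hyd/η = 6.879/0.62 = 11.10 kW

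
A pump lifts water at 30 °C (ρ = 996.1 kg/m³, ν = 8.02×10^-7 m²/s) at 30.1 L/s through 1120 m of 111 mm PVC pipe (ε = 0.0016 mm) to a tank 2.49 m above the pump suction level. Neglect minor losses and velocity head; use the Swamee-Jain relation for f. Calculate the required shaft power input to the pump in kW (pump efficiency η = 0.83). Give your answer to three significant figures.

P_shaft ≈ 25.0 kW

V = 4Q/(πD²) = 3.111 m/s; Re = 4.31×10^5; ε/D = 1.44×10^-5; f = 0.01366
h_f = f(L/D)V²/2g = 67.96 m
Total head H = z + h_f = 2.49 + 67.96 = 70.45 m
P_hyd = ρgQH = 996.1·9.81·0.0301·70.45 = 20.72 kW
P_shaft = P_hyd/η = 20.72/0.83 = 24.97 kW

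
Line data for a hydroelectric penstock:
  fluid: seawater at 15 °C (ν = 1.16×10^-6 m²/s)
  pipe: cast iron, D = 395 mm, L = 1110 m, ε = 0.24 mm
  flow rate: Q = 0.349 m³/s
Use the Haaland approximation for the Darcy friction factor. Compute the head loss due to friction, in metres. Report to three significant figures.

h_f ≈ 20.8 m

V = 4Q/(πD²) = 4·0.349/(π·0.395²) = 2.848 m/s
Re = VD/ν = 2.848·0.395/1.16×10^-6 = 9.70×10^5 → turbulent
ε/D = 0.24/395 = 6.08×10^-4
Haaland: f = 0.01788
h_f = f(L/D)V²/(2g) = 0.01788·(1110/0.395)·2.848²/(2·9.81) = 20.78 m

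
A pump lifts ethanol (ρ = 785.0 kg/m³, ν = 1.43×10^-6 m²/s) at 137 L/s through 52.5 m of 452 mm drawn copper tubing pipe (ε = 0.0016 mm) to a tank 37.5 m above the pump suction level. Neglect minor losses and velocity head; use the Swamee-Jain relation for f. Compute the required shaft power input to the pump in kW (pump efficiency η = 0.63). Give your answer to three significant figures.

V = 4Q/(πD²) = 0.8538 m/s; Re = 2.70×10^5; ε/D = 3.54×10^-6; f = 0.01470
h_f = f(L/D)V²/2g = 0.06345 m
Total head H = z + h_f = 37.5 + 0.06345 = 37.56 m
P_hyd = ρgQH = 785.0·9.81·0.137·37.56 = 39.63 kW
P_shaft = P_hyd/η = 39.63/0.63 = 62.90 kW

P_shaft ≈ 62.9 kW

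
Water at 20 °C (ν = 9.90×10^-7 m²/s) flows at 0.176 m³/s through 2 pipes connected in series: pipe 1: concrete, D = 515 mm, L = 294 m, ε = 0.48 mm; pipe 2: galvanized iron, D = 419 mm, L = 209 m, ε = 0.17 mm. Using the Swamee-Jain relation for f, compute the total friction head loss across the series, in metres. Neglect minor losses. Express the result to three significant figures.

Pipe 1: V = 0.8449 m/s, Re = 4.40×10^5, ε/D = 9.32×10^-4, f = 0.02014, h_1 = f(L/D)V²/2g = 0.4183 m
Pipe 2: V = 1.276 m/s, Re = 5.40×10^5, ε/D = 4.06×10^-4, f = 0.01708, h_2 = f(L/D)V²/2g = 0.7076 m
Series → Q common, losses add: H = Σh = 1.126 m

H ≈ 1.13 m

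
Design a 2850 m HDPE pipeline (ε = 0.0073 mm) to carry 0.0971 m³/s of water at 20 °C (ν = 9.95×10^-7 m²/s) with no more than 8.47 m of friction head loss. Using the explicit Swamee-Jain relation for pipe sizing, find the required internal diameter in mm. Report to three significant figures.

D ≈ 330 mm

Swamee-Jain (Type III): D = 0.66·[ε^1.25·(LQ²/(gh_f))^4.75 + ν·Q^9.4·(L/(gh_f))^5.2]^0.04
LQ²/(gh_f) = 0.3234; L/(gh_f) = 34.30
Term 1 = ε^1.25·(…)^4.75 = 1.78×10^-9; Term 2 = ν·Q^9.4·(…)^5.2 = 2.89×10^-8
D = 0.66·(1.78×10^-9 + 2.89×10^-8)^0.04 = 0.3304 m = 330 mm
Check: V = 1.13 m/s, Re = 3.76×10^5, f = 0.01408, h_f = 7.94 m ≈ 8.47 m ✓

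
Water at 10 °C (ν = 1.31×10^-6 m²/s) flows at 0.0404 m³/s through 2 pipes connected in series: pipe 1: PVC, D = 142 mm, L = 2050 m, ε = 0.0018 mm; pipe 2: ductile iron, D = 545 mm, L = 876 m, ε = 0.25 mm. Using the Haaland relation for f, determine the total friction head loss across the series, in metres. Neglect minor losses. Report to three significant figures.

H ≈ 70.3 m

Pipe 1: V = 2.551 m/s, Re = 2.77×10^5, ε/D = 1.27×10^-5, f = 0.01466, h_1 = f(L/D)V²/2g = 70.20 m
Pipe 2: V = 0.1732 m/s, Re = 7.20×10^4, ε/D = 4.59×10^-4, f = 0.02084, h_2 = f(L/D)V²/2g = 0.05121 m
Series → Q common, losses add: H = Σh = 70.26 m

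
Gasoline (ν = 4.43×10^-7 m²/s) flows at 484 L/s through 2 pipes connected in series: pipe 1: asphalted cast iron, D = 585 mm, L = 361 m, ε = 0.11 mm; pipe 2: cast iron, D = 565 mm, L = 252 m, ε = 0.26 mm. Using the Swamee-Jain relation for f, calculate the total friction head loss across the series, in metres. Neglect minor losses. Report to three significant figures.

H ≈ 2.85 m

Pipe 1: V = 1.801 m/s, Re = 2.38×10^6, ε/D = 1.88×10^-4, f = 0.01409, h_1 = f(L/D)V²/2g = 1.437 m
Pipe 2: V = 1.930 m/s, Re = 2.46×10^6, ε/D = 4.60×10^-4, f = 0.01668, h_2 = f(L/D)V²/2g = 1.413 m
Series → Q common, losses add: H = Σh = 2.850 m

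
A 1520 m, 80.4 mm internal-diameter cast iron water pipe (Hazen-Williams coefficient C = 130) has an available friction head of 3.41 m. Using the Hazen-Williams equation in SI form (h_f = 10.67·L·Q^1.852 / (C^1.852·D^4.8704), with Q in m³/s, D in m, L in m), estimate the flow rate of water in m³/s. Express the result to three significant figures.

Q ≈ 0.00178 m³/s

Rearranging: Q = [h_f·C^1.852·D^4.8704 / (10.67·L)]^(1/1.852)
Q = [3.41·130^1.852·0.0804^4.8704 / (10.67·1520)]^0.540 = 0.001776 m³/s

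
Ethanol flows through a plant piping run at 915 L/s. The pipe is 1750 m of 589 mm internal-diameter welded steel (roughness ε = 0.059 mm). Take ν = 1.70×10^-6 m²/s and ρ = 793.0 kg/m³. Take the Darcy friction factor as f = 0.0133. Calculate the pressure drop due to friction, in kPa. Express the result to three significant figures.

Δp ≈ 177 kPa

V = 4Q/(πD²) = 4·0.915/(π·0.589²) = 3.358 m/s
h_f = f(L/D)V²/(2g) = 0.01330·(1750/0.589)·3.358²/(2·9.81) = 22.71 m
Δp = ρg·h_f = 793.0·9.81·22.71 = 176.7 kPa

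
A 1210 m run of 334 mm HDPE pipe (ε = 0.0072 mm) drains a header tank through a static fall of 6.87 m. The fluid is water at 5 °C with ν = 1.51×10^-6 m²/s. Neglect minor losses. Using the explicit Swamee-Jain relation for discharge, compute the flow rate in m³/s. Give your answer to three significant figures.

Q ≈ 0.142 m³/s

Swamee-Jain (Type II): Q = -0.965·√(gD⁵h_f/L)·ln[ε/(3.7D) + √(3.17ν²L/(gD³h_f))]
√(gD⁵h_f/L) = √(9.81·0.334⁵·6.87/1210) = 0.01522
ε/(3.7D) = 5.83×10^-6; √(3.17ν²L/(gD³h_f)) = 5.90×10^-5
Q = -0.965·0.01522·ln(6.484×10^-5) = 0.1416 m³/s
Check: V = 1.62 m/s, Re = 3.57×10^5, f = 0.01419, h_f = 6.84 m ≈ 6.87 m ✓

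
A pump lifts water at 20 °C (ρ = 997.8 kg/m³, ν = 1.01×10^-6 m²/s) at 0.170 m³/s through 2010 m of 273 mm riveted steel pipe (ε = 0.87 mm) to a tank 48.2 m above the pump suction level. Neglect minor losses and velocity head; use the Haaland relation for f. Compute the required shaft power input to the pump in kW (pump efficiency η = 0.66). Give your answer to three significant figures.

P_shaft ≈ 336 kW

V = 4Q/(πD²) = 2.904 m/s; Re = 7.85×10^5; ε/D = 0.00319; f = 0.02682
h_f = f(L/D)V²/2g = 84.88 m
Total head H = z + h_f = 48.2 + 84.88 = 133.1 m
P_hyd = ρgQH = 997.8·9.81·0.170·133.1 = 221.5 kW
P_shaft = P_hyd/η = 221.5/0.66 = 335.5 kW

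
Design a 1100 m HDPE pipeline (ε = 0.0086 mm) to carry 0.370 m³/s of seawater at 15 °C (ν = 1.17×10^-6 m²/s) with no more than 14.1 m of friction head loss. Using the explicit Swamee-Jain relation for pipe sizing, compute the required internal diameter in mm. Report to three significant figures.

D ≈ 407 mm

Swamee-Jain (Type III): D = 0.66·[ε^1.25·(LQ²/(gh_f))^4.75 + ν·Q^9.4·(L/(gh_f))^5.2]^0.04
LQ²/(gh_f) = 1.089; L/(gh_f) = 7.953
Term 1 = ε^1.25·(…)^4.75 = 6.97×10^-7; Term 2 = ν·Q^9.4·(…)^5.2 = 4.92×10^-6
D = 0.66·(6.97×10^-7 + 4.92×10^-6)^0.04 = 0.4069 m = 407 mm
Check: V = 2.84 m/s, Re = 9.89×10^5, f = 0.01212, h_f = 13.5 m ≈ 14.1 m ✓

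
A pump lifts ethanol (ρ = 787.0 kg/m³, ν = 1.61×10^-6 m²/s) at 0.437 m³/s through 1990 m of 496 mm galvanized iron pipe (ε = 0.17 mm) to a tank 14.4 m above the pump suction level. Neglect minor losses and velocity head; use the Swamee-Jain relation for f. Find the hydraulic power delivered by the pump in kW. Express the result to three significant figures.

P_hyd ≈ 106 kW

V = 4Q/(πD²) = 2.262 m/s; Re = 6.97×10^5; ε/D = 3.43×10^-4; f = 0.01639
h_f = f(L/D)V²/2g = 17.14 m
Total head H = z + h_f = 14.4 + 17.14 = 31.54 m
P_hyd = ρgQH = 787.0·9.81·0.437·31.54 = 106.4 kW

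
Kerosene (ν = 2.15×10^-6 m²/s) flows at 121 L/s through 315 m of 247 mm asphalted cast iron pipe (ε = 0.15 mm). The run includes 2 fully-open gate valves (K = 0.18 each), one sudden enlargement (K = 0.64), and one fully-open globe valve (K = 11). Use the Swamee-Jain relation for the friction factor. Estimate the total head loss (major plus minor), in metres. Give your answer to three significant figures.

V = 4Q/(πD²) = 2.525 m/s; V²/2g = 0.3250 m
Re = 2.90×10^5, ε/D = 6.07×10^-4 → f = 0.01896 (Swamee-Jain)
Major: h_f = f(L/D)·V²/2g = 0.01896·1275·0.3250 = 7.858 m
Minor: ΣK = 12.0; h_m = ΣK·V²/2g = 3.900 m
Total H_L = 7.858 + 3.900 = 11.76 m

H_L ≈ 11.8 m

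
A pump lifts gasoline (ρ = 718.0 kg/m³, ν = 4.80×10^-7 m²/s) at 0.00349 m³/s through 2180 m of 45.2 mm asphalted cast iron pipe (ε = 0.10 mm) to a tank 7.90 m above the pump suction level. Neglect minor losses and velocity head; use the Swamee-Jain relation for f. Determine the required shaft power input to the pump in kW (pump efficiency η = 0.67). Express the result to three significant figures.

P_shaft ≈ 11.0 kW

V = 4Q/(πD²) = 2.175 m/s; Re = 2.05×10^5; ε/D = 0.00221; f = 0.02505
h_f = f(L/D)V²/2g = 291.3 m
Total head H = z + h_f = 7.90 + 291.3 = 299.2 m
P_hyd = ρgQH = 718.0·9.81·0.00349·299.2 = 7.355 kW
P_shaft = P_hyd/η = 7.355/0.67 = 10.98 kW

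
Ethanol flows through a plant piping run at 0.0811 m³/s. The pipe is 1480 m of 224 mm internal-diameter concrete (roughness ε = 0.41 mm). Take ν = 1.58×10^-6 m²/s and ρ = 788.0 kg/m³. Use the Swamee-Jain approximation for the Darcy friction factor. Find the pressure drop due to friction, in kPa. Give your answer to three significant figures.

Δp ≈ 261 kPa

V = 4Q/(πD²) = 4·0.0811/(π·0.224²) = 2.058 m/s
Re = VD/ν = 2.058·0.224/1.58×10^-6 = 2.92×10^5 → turbulent
ε/D = 0.41/224 = 0.00183
Swamee-Jain: f = 0.02369
h_f = f(L/D)V²/(2g) = 0.02369·(1480/0.224)·2.058²/(2·9.81) = 33.78 m
Δp = ρg·h_f = 788.0·9.81·33.78 = 261.1 kPa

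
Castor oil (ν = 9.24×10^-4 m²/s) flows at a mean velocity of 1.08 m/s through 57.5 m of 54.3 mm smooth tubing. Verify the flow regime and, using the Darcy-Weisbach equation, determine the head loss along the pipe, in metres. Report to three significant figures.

Re = VD/ν = 1.08·0.05430/9.24×10^-4 = 63.5 → laminar (Re < 2300)
f = 64/Re = 1.008
h_f = f(L/D)V²/(2g) = 1.008·(57.5/0.05430)·1.08²/(2·9.81) = 63.48 m

h_f ≈ 63.5 m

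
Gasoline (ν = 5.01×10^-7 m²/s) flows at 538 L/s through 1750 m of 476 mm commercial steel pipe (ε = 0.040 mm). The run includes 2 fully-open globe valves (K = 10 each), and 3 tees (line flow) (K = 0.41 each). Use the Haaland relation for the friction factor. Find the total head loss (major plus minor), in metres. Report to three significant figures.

H_L ≈ 30.8 m

V = 4Q/(πD²) = 3.023 m/s; V²/2g = 0.4659 m
Re = 2.87×10^6, ε/D = 8.40×10^-5 → f = 0.01222 (Haaland)
Major: h_f = f(L/D)·V²/2g = 0.01222·3676·0.4659 = 20.92 m
Minor: ΣK = 21.2; h_m = ΣK·V²/2g = 9.890 m
Total H_L = 20.92 + 9.890 = 30.81 m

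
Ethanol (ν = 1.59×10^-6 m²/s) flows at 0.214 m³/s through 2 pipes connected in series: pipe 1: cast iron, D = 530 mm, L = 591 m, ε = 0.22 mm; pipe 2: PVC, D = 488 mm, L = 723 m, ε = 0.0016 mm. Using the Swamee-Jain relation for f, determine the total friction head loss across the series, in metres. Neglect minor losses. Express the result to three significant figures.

Pipe 1: V = 0.9700 m/s, Re = 3.23×10^5, ε/D = 4.15×10^-4, f = 0.01772, h_1 = f(L/D)V²/2g = 0.9476 m
Pipe 2: V = 1.144 m/s, Re = 3.51×10^5, ε/D = 3.28×10^-6, f = 0.01400, h_2 = f(L/D)V²/2g = 1.384 m
Series → Q common, losses add: H = Σh = 2.332 m

H ≈ 2.33 m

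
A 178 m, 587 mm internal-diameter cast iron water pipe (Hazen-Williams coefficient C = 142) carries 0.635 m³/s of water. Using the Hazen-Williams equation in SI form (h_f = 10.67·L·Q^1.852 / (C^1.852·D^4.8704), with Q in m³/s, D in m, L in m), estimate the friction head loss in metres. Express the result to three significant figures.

h_f = 10.67·178·0.635^1.852 / (142^1.852·0.587^4.8704) = 1.133 m

h_f ≈ 1.13 m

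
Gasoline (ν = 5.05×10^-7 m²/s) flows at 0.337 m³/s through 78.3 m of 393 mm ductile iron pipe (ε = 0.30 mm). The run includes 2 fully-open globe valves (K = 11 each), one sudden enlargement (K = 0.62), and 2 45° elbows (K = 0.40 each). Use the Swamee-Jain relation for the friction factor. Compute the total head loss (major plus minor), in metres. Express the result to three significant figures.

V = 4Q/(πD²) = 2.778 m/s; V²/2g = 0.3934 m
Re = 2.16×10^6, ε/D = 7.63×10^-4 → f = 0.01864 (Swamee-Jain)
Major: h_f = f(L/D)·V²/2g = 0.01864·199.2·0.3934 = 1.461 m
Minor: ΣK = 23.4; h_m = ΣK·V²/2g = 9.213 m
Total H_L = 1.461 + 9.213 = 10.67 m

H_L ≈ 10.7 m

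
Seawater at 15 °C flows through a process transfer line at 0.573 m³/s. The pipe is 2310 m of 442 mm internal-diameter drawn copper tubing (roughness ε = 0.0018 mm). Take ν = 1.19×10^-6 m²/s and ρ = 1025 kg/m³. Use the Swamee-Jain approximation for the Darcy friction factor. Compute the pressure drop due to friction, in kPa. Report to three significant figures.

Δp ≈ 415 kPa

V = 4Q/(πD²) = 4·0.573/(π·0.442²) = 3.734 m/s
Re = VD/ν = 3.734·0.442/1.19×10^-6 = 1.39×10^6 → turbulent
ε/D = 0.0018/442 = 4.07×10^-6
Swamee-Jain: f = 0.01112
h_f = f(L/D)V²/(2g) = 0.01112·(2310/0.442)·3.734²/(2·9.81) = 41.30 m
Δp = ρg·h_f = 1025·9.81·41.30 = 415.3 kPa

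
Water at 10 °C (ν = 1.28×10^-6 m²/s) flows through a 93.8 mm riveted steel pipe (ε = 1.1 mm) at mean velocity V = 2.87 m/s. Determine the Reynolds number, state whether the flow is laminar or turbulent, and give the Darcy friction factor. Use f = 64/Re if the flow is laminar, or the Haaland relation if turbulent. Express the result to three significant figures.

Re = VD/ν = 2.870·0.0938/1.28×10^-6 = 2.10×10^5
Re > 4000 → turbulent; ε/D = 0.0117
Haaland: f = 0.04036

Re ≈ 2.10×10^5; turbulent; f ≈ 0.0404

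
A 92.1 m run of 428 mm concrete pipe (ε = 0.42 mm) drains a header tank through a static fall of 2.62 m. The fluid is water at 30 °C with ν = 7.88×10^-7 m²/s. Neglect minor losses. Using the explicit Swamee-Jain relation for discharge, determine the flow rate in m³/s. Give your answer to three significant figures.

Swamee-Jain (Type II): Q = -0.965·√(gD⁵h_f/L)·ln[ε/(3.7D) + √(3.17ν²L/(gD³h_f))]
√(gD⁵h_f/L) = √(9.81·0.428⁵·2.62/92.1) = 0.06331
ε/(3.7D) = 2.65×10^-4; √(3.17ν²L/(gD³h_f)) = 9.48×10^-6
Q = -0.965·0.06331·ln(2.747×10^-4) = 0.5010 m³/s
Check: V = 3.48 m/s, Re = 1.89×10^6, f = 0.01977, h_f = 2.63 m ≈ 2.62 m ✓

Q ≈ 0.501 m³/s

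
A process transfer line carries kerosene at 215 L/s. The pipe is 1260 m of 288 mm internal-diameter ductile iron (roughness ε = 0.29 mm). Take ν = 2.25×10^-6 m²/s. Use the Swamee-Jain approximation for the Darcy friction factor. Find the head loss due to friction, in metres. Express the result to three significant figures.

h_f ≈ 49.8 m

V = 4Q/(πD²) = 4·0.215/(π·0.288²) = 3.300 m/s
Re = VD/ν = 3.300·0.288/2.25×10^-6 = 4.22×10^5 → turbulent
ε/D = 0.29/288 = 0.00101
Swamee-Jain: f = 0.02050
h_f = f(L/D)V²/(2g) = 0.02050·(1260/0.288)·3.300²/(2·9.81) = 49.78 m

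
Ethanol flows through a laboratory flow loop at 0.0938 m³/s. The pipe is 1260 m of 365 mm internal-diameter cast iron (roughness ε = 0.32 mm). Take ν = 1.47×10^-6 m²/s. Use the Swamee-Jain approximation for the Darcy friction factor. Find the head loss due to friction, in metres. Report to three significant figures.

h_f ≈ 2.91 m

V = 4Q/(πD²) = 4·0.0938/(π·0.365²) = 0.8965 m/s
Re = VD/ν = 0.8965·0.365/1.47×10^-6 = 2.23×10^5 → turbulent
ε/D = 0.32/365 = 8.77×10^-4
Swamee-Jain: f = 0.02055
h_f = f(L/D)V²/(2g) = 0.02055·(1260/0.365)·0.8965²/(2·9.81) = 2.906 m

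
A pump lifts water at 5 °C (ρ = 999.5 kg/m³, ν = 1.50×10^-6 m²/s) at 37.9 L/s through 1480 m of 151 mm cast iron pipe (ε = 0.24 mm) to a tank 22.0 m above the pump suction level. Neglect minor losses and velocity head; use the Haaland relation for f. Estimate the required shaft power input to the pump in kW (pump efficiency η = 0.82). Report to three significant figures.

V = 4Q/(πD²) = 2.116 m/s; Re = 2.13×10^5; ε/D = 0.00159; f = 0.02296
h_f = f(L/D)V²/2g = 51.37 m
Total head H = z + h_f = 22.0 + 51.37 = 73.37 m
P_hyd = ρgQH = 999.5·9.81·0.0379·73.37 = 27.27 kW
P_shaft = P_hyd/η = 27.27/0.82 = 33.25 kW

P_shaft ≈ 33.3 kW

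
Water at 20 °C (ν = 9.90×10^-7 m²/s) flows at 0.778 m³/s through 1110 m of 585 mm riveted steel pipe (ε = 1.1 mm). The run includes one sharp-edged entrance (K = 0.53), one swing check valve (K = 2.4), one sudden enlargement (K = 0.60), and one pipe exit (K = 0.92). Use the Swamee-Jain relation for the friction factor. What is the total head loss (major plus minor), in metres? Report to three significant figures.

V = 4Q/(πD²) = 2.895 m/s; V²/2g = 0.4270 m
Re = 1.71×10^6, ε/D = 0.00188 → f = 0.02321 (Swamee-Jain)
Major: h_f = f(L/D)·V²/2g = 0.02321·1897·0.4270 = 18.80 m
Minor: ΣK = 4.45; h_m = ΣK·V²/2g = 1.900 m
Total H_L = 18.80 + 1.900 = 20.70 m

H_L ≈ 20.7 m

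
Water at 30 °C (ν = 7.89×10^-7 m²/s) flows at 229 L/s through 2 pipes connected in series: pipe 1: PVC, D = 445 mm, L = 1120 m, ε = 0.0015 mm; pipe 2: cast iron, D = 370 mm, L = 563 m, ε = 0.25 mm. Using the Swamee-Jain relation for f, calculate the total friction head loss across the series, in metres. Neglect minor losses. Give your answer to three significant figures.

H ≈ 9.82 m

Pipe 1: V = 1.472 m/s, Re = 8.30×10^5, ε/D = 3.37×10^-6, f = 0.01205, h_1 = f(L/D)V²/2g = 3.352 m
Pipe 2: V = 2.130 m/s, Re = 9.99×10^5, ε/D = 6.76×10^-4, f = 0.01839, h_2 = f(L/D)V²/2g = 6.469 m
Series → Q common, losses add: H = Σh = 9.821 m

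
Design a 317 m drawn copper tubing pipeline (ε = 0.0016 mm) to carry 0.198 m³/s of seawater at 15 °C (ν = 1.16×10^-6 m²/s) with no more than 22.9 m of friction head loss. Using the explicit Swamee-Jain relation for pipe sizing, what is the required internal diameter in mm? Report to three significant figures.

Swamee-Jain (Type III): D = 0.66·[ε^1.25·(LQ²/(gh_f))^4.75 + ν·Q^9.4·(L/(gh_f))^5.2]^0.04
LQ²/(gh_f) = 0.05532; L/(gh_f) = 1.411
Term 1 = ε^1.25·(…)^4.75 = 6.08×10^-14; Term 2 = ν·Q^9.4·(…)^5.2 = 1.70×10^-12
D = 0.66·(6.08×10^-14 + 1.70×10^-12)^0.04 = 0.2236 m = 224 mm
Check: V = 5.04 m/s, Re = 9.72×10^5, f = 0.01184, h_f = 21.8 m ≈ 22.9 m ✓

D ≈ 224 mm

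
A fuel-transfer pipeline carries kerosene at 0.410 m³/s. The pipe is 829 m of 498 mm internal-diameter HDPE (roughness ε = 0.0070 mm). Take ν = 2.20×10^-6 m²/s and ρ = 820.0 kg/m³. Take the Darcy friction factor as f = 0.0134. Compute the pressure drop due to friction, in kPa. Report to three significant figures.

V = 4Q/(πD²) = 4·0.410/(π·0.498²) = 2.105 m/s
h_f = f(L/D)V²/(2g) = 0.01340·(829/0.498)·2.105²/(2·9.81) = 5.037 m
Δp = ρg·h_f = 820.0·9.81·5.037 = 40.52 kPa

Δp ≈ 40.5 kPa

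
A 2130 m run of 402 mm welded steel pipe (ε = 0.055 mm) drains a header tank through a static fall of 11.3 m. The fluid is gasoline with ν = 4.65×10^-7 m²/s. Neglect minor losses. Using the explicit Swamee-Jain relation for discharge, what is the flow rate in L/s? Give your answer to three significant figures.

Q ≈ 223 L/s

Swamee-Jain (Type II): Q = -0.965·√(gD⁵h_f/L)·ln[ε/(3.7D) + √(3.17ν²L/(gD³h_f))]
√(gD⁵h_f/L) = √(9.81·0.402⁵·11.3/2130) = 0.02337
ε/(3.7D) = 3.70×10^-5; √(3.17ν²L/(gD³h_f)) = 1.42×10^-5
Q = -0.965·0.02337·ln(5.122×10^-5) = 0.2228 m³/s
Check: V = 1.76 m/s, Re = 1.52×10^6, f = 0.01366, h_f = 11.4 m ≈ 11.3 m ✓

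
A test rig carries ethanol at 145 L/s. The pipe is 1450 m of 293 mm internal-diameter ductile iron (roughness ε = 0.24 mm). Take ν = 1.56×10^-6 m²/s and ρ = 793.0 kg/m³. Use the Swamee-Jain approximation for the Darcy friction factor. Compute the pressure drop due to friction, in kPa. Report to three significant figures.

V = 4Q/(πD²) = 4·0.145/(π·0.293²) = 2.151 m/s
Re = VD/ν = 2.151·0.293/1.56×10^-6 = 4.04×10^5 → turbulent
ε/D = 0.24/293 = 8.19×10^-4
Swamee-Jain: f = 0.01968
h_f = f(L/D)V²/(2g) = 0.01968·(1450/0.293)·2.151²/(2·9.81) = 22.96 m
Δp = ρg·h_f = 793.0·9.81·22.96 = 178.6 kPa

Δp ≈ 179 kPa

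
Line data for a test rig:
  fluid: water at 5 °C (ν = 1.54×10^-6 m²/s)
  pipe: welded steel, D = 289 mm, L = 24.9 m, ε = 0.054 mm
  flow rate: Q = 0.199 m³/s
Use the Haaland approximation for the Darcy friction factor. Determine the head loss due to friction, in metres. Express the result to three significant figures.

V = 4Q/(πD²) = 4·0.199/(π·0.289²) = 3.034 m/s
Re = VD/ν = 3.034·0.289/1.54×10^-6 = 5.69×10^5 → turbulent
ε/D = 0.054/289 = 1.87×10^-4
Haaland: f = 0.01500
h_f = f(L/D)V²/(2g) = 0.01500·(24.9/0.289)·3.034²/(2·9.81) = 0.6063 m

h_f ≈ 0.606 m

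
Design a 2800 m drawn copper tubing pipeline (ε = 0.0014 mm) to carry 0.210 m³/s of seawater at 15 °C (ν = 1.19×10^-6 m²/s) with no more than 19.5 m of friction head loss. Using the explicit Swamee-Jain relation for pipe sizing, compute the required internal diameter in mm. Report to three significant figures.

Swamee-Jain (Type III): D = 0.66·[ε^1.25·(LQ²/(gh_f))^4.75 + ν·Q^9.4·(L/(gh_f))^5.2]^0.04
LQ²/(gh_f) = 0.6455; L/(gh_f) = 14.64
Term 1 = ε^1.25·(…)^4.75 = 6.02×10^-9; Term 2 = ν·Q^9.4·(…)^5.2 = 5.82×10^-7
D = 0.66·(6.02×10^-9 + 5.82×10^-7)^0.04 = 0.3718 m = 372 mm
Check: V = 1.93 m/s, Re = 6.04×10^5, f = 0.01273, h_f = 18.3 m ≈ 19.5 m ✓

D ≈ 372 mm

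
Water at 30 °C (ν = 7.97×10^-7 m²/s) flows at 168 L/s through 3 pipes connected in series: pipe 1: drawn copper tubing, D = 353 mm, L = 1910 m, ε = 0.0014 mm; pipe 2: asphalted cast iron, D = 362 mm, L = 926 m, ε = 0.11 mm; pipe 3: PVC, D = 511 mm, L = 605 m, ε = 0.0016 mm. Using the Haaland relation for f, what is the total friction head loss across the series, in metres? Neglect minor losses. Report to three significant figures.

H ≈ 15.9 m

Pipe 1: V = 1.717 m/s, Re = 7.60×10^5, ε/D = 3.97×10^-6, f = 0.01219, h_1 = f(L/D)V²/2g = 9.909 m
Pipe 2: V = 1.632 m/s, Re = 7.41×10^5, ε/D = 3.04×10^-4, f = 0.01584, h_2 = f(L/D)V²/2g = 5.501 m
Pipe 3: V = 0.8192 m/s, Re = 5.25×10^5, ε/D = 3.13×10^-6, f = 0.01298, h_3 = f(L/D)V²/2g = 0.5258 m
Series → Q common, losses add: H = Σh = 15.94 m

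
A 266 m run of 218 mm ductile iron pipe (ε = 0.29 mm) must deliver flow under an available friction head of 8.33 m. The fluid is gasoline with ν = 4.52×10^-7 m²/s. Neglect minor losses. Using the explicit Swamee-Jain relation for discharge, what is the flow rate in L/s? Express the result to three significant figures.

Q ≈ 93.7 L/s

Swamee-Jain (Type II): Q = -0.965·√(gD⁵h_f/L)·ln[ε/(3.7D) + √(3.17ν²L/(gD³h_f))]
√(gD⁵h_f/L) = √(9.81·0.218⁵·8.33/266) = 0.01230
ε/(3.7D) = 3.60×10^-4; √(3.17ν²L/(gD³h_f)) = 1.43×10^-5
Q = -0.965·0.01230·ln(3.738×10^-4) = 0.09366 m³/s
Check: V = 2.51 m/s, Re = 1.21×10^6, f = 0.02135, h_f = 8.36 m ≈ 8.33 m ✓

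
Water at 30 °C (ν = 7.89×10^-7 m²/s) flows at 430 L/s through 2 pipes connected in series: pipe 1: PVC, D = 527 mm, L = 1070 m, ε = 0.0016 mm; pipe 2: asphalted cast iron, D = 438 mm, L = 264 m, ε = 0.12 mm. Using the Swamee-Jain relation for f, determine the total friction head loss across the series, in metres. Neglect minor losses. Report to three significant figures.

H ≈ 8.31 m

Pipe 1: V = 1.971 m/s, Re = 1.32×10^6, ε/D = 3.04×10^-6, f = 0.01118, h_1 = f(L/D)V²/2g = 4.495 m
Pipe 2: V = 2.854 m/s, Re = 1.58×10^6, ε/D = 2.74×10^-4, f = 0.01524, h_2 = f(L/D)V²/2g = 3.814 m
Series → Q common, losses add: H = Σh = 8.309 m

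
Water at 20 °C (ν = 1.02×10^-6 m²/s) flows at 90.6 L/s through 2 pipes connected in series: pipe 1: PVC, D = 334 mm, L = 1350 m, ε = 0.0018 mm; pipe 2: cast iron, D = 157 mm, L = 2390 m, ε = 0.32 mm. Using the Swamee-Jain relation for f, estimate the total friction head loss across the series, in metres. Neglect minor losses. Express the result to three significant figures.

Pipe 1: V = 1.034 m/s, Re = 3.39×10^5, ε/D = 5.39×10^-6, f = 0.01412, h_1 = f(L/D)V²/2g = 3.111 m
Pipe 2: V = 4.680 m/s, Re = 7.20×10^5, ε/D = 0.00204, f = 0.02388, h_2 = f(L/D)V²/2g = 405.8 m
Series → Q common, losses add: H = Σh = 409.0 m

H ≈ 409 m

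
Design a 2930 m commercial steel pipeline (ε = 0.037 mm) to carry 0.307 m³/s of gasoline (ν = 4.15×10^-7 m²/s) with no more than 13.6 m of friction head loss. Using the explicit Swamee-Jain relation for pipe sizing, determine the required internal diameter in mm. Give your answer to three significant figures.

Swamee-Jain (Type III): D = 0.66·[ε^1.25·(LQ²/(gh_f))^4.75 + ν·Q^9.4·(L/(gh_f))^5.2]^0.04
LQ²/(gh_f) = 2.070; L/(gh_f) = 21.96
Term 1 = ε^1.25·(…)^4.75 = 9.14×10^-5; Term 2 = ν·Q^9.4·(…)^5.2 = 5.94×10^-5
D = 0.66·(9.14×10^-5 + 5.94×10^-5)^0.04 = 0.4642 m = 464 mm
Check: V = 1.81 m/s, Re = 2.03×10^6, f = 0.01249, h_f = 13.2 m ≈ 13.6 m ✓

D ≈ 464 mm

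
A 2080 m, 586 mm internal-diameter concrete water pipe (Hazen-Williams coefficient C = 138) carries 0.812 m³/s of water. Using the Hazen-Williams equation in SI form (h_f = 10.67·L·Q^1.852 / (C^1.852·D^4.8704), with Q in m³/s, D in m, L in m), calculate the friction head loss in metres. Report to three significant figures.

h_f = 10.67·2080·0.812^1.852 / (138^1.852·0.586^4.8704) = 22.19 m

h_f ≈ 22.2 m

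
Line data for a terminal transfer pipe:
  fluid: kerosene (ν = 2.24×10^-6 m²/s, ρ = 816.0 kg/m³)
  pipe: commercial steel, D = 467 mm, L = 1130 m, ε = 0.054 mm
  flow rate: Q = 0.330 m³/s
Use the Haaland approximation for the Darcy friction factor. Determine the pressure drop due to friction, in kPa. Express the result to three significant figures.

V = 4Q/(πD²) = 4·0.330/(π·0.467²) = 1.927 m/s
Re = VD/ν = 1.927·0.467/2.24×10^-6 = 4.02×10^5 → turbulent
ε/D = 0.054/467 = 1.16×10^-4
Haaland: f = 0.01480
h_f = f(L/D)V²/(2g) = 0.01480·(1130/0.467)·1.927²/(2·9.81) = 6.777 m
Δp = ρg·h_f = 816.0·9.81·6.777 = 54.25 kPa

Δp ≈ 54.2 kPa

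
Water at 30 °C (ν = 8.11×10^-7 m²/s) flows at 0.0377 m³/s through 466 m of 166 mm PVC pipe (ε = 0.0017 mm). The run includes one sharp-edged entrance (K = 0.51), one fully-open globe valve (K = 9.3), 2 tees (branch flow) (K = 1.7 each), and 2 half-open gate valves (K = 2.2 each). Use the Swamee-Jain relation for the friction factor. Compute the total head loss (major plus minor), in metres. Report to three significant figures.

V = 4Q/(πD²) = 1.742 m/s; V²/2g = 0.1547 m
Re = 3.57×10^5, ε/D = 1.02×10^-5 → f = 0.01405 (Swamee-Jain)
Major: h_f = f(L/D)·V²/2g = 0.01405·2807·0.1547 = 6.102 m
Minor: ΣK = 17.6; h_m = ΣK·V²/2g = 2.724 m
Total H_L = 6.102 + 2.724 = 8.825 m

H_L ≈ 8.83 m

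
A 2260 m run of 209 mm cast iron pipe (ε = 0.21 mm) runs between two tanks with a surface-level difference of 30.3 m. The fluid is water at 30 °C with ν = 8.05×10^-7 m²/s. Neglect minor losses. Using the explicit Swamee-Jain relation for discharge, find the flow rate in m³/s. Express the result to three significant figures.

Swamee-Jain (Type II): Q = -0.965·√(gD⁵h_f/L)·ln[ε/(3.7D) + √(3.17ν²L/(gD³h_f))]
√(gD⁵h_f/L) = √(9.81·0.209⁵·30.3/2260) = 0.007242
ε/(3.7D) = 2.72×10^-4; √(3.17ν²L/(gD³h_f)) = 4.14×10^-5
Q = -0.965·0.007242·ln(3.129×10^-4) = 0.05640 m³/s
Check: V = 1.64 m/s, Re = 4.27×10^5, f = 0.02048, h_f = 30.5 m ≈ 30.3 m ✓

Q ≈ 0.0564 m³/s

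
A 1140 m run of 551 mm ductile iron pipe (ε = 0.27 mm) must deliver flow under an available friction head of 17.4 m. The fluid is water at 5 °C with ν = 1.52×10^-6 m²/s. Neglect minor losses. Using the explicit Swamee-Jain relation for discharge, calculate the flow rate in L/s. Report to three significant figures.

Swamee-Jain (Type II): Q = -0.965·√(gD⁵h_f/L)·ln[ε/(3.7D) + √(3.17ν²L/(gD³h_f))]
√(gD⁵h_f/L) = √(9.81·0.551⁵·17.4/1140) = 0.08720
ε/(3.7D) = 1.32×10^-4; √(3.17ν²L/(gD³h_f)) = 1.71×10^-5
Q = -0.965·0.08720·ln(1.495×10^-4) = 0.7412 m³/s
Check: V = 3.11 m/s, Re = 1.13×10^6, f = 0.01717, h_f = 17.5 m ≈ 17.4 m ✓

Q ≈ 741 L/s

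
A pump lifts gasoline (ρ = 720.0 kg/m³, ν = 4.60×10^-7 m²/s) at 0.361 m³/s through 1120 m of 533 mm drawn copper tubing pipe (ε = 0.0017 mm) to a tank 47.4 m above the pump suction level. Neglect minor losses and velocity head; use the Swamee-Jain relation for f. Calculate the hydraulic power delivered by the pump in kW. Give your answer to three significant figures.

V = 4Q/(πD²) = 1.618 m/s; Re = 1.87×10^6; ε/D = 3.19×10^-6; f = 0.01059
h_f = f(L/D)V²/2g = 2.969 m
Total head H = z + h_f = 47.4 + 2.969 = 50.37 m
P_hyd = ρgQH = 720.0·9.81·0.361·50.37 = 128.4 kW

P_hyd ≈ 128 kW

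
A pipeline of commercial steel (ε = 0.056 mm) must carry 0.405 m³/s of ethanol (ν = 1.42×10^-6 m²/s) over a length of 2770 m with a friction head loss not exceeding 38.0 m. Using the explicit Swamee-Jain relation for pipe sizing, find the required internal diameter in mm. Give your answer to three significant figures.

D ≈ 430 mm

Swamee-Jain (Type III): D = 0.66·[ε^1.25·(LQ²/(gh_f))^4.75 + ν·Q^9.4·(L/(gh_f))^5.2]^0.04
LQ²/(gh_f) = 1.219; L/(gh_f) = 7.431
Term 1 = ε^1.25·(…)^4.75 = 1.24×10^-5; Term 2 = ν·Q^9.4·(…)^5.2 = 9.81×10^-6
D = 0.66·(1.24×10^-5 + 9.81×10^-6)^0.04 = 0.4299 m = 430 mm
Check: V = 2.79 m/s, Re = 8.45×10^5, f = 0.01411, h_f = 36.1 m ≈ 38.0 m ✓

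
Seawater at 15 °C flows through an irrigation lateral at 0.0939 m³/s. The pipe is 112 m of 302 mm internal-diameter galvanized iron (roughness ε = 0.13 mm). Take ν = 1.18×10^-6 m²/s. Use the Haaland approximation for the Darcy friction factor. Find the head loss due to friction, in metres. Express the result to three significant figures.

h_f ≈ 0.569 m

V = 4Q/(πD²) = 4·0.0939/(π·0.302²) = 1.311 m/s
Re = VD/ν = 1.311·0.302/1.18×10^-6 = 3.35×10^5 → turbulent
ε/D = 0.13/302 = 4.30×10^-4
Haaland: f = 0.01752
h_f = f(L/D)V²/(2g) = 0.01752·(112/0.302)·1.311²/(2·9.81) = 0.5691 m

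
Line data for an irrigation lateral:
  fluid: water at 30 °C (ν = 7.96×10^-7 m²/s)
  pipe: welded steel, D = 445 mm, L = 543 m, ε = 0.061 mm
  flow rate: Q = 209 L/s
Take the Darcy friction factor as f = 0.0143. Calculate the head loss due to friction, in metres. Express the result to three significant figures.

h_f ≈ 1.61 m

V = 4Q/(πD²) = 4·0.209/(π·0.445²) = 1.344 m/s
h_f = f(L/D)V²/(2g) = 0.01430·(543/0.445)·1.344²/(2·9.81) = 1.606 m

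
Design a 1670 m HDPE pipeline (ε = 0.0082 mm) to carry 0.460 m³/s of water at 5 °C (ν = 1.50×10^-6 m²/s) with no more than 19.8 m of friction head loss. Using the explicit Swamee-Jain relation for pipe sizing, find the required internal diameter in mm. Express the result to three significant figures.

Swamee-Jain (Type III): D = 0.66·[ε^1.25·(LQ²/(gh_f))^4.75 + ν·Q^9.4·(L/(gh_f))^5.2]^0.04
LQ²/(gh_f) = 1.819; L/(gh_f) = 8.598
Term 1 = ε^1.25·(…)^4.75 = 7.53×10^-6; Term 2 = ν·Q^9.4·(…)^5.2 = 7.32×10^-5
D = 0.66·(7.53×10^-6 + 7.32×10^-5)^0.04 = 0.4527 m = 453 mm
Check: V = 2.86 m/s, Re = 8.62×10^5, f = 0.01230, h_f = 18.9 m ≈ 19.8 m ✓

D ≈ 453 mm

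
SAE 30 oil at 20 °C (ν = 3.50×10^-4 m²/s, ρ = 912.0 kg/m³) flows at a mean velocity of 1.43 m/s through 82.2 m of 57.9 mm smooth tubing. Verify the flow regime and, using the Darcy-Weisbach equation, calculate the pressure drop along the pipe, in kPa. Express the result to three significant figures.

Re = VD/ν = 1.43·0.05790/3.50×10^-4 = 237 → laminar (Re < 2300)
f = 64/Re = 0.2705
h_f = f(L/D)V²/(2g) = 0.2705·(82.2/0.05790)·1.43²/(2·9.81) = 40.03 m
Δp = ρg·h_f = 912.0·9.81·40.03 = 358.1 kPa

Δp ≈ 358 kPa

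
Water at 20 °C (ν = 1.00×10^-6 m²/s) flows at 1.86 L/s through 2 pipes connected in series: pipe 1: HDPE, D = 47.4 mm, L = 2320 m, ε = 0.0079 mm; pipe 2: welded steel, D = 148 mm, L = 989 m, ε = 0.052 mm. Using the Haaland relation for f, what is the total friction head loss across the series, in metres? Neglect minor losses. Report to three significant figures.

Pipe 1: V = 1.054 m/s, Re = 5.00×10^4, ε/D = 1.67×10^-4, f = 0.02121, h_1 = f(L/D)V²/2g = 58.78 m
Pipe 2: V = 0.1081 m/s, Re = 1.60×10^4, ε/D = 3.51×10^-4, f = 0.02780, h_2 = f(L/D)V²/2g = 0.1107 m
Series → Q common, losses add: H = Σh = 58.89 m

H ≈ 58.9 m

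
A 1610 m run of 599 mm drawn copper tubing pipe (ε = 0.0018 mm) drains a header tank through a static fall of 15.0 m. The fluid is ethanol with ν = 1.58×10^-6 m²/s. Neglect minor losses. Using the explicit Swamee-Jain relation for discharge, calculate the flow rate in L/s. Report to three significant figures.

Q ≈ 873 L/s

Swamee-Jain (Type II): Q = -0.965·√(gD⁵h_f/L)·ln[ε/(3.7D) + √(3.17ν²L/(gD³h_f))]
√(gD⁵h_f/L) = √(9.81·0.599⁵·15.0/1610) = 0.08395
ε/(3.7D) = 8.12×10^-7; √(3.17ν²L/(gD³h_f)) = 2.01×10^-5
Q = -0.965·0.08395·ln(2.088×10^-5) = 0.8731 m³/s
Check: V = 3.10 m/s, Re = 1.17×10^6, f = 0.01138, h_f = 15.0 m ≈ 15.0 m ✓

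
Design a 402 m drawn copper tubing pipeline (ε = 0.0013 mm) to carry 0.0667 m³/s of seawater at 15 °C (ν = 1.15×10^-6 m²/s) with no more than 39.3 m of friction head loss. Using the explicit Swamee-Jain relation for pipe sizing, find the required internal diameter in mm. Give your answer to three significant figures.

Swamee-Jain (Type III): D = 0.66·[ε^1.25·(LQ²/(gh_f))^4.75 + ν·Q^9.4·(L/(gh_f))^5.2]^0.04
LQ²/(gh_f) = 0.004639; L/(gh_f) = 1.043
Term 1 = ε^1.25·(…)^4.75 = 3.61×10^-19; Term 2 = ν·Q^9.4·(…)^5.2 = 1.26×10^-17
D = 0.66·(3.61×10^-19 + 1.26×10^-17)^0.04 = 0.1394 m = 139 mm
Check: V = 4.37 m/s, Re = 5.30×10^5, f = 0.01311, h_f = 36.9 m ≈ 39.3 m ✓

D ≈ 139 mm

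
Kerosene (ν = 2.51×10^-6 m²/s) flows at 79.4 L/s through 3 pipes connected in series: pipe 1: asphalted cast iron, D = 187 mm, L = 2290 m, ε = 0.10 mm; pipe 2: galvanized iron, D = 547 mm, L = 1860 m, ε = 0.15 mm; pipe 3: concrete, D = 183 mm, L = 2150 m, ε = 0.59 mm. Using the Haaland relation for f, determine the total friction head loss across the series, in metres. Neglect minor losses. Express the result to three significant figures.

H ≈ 247 m

Pipe 1: V = 2.891 m/s, Re = 2.15×10^5, ε/D = 5.35×10^-4, f = 0.01871, h_1 = f(L/D)V²/2g = 97.58 m
Pipe 2: V = 0.3379 m/s, Re = 7.36×10^4, ε/D = 2.74×10^-4, f = 0.02007, h_2 = f(L/D)V²/2g = 0.3970 m
Pipe 3: V = 3.019 m/s, Re = 2.20×10^5, ε/D = 0.00322, f = 0.02728, h_3 = f(L/D)V²/2g = 148.9 m
Series → Q common, losses add: H = Σh = 246.8 m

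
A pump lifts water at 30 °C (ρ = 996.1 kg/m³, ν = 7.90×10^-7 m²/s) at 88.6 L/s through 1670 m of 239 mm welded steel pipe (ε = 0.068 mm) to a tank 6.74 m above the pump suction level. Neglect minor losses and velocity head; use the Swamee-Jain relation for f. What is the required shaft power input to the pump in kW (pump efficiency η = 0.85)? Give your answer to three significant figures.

V = 4Q/(πD²) = 1.975 m/s; Re = 5.97×10^5; ε/D = 2.85×10^-4; f = 0.01606
h_f = f(L/D)V²/2g = 22.30 m
Total head H = z + h_f = 6.74 + 22.30 = 29.04 m
P_hyd = ρgQH = 996.1·9.81·0.0886·29.04 = 25.14 kW
P_shaft = P_hyd/η = 25.14/0.85 = 29.58 kW

P_shaft ≈ 29.6 kW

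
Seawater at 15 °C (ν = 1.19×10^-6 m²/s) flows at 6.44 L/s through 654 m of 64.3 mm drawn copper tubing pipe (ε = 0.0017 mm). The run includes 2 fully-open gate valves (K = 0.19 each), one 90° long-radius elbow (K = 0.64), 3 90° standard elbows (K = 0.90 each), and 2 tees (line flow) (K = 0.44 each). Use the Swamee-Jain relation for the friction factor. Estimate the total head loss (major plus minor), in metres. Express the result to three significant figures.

V = 4Q/(πD²) = 1.983 m/s; V²/2g = 0.2005 m
Re = 1.07×10^5, ε/D = 2.64×10^-5 → f = 0.01777 (Swamee-Jain)
Major: h_f = f(L/D)·V²/2g = 0.01777·10171·0.2005 = 36.24 m
Minor: ΣK = 4.60; h_m = ΣK·V²/2g = 0.9222 m
Total H_L = 36.24 + 0.9222 = 37.17 m

H_L ≈ 37.2 m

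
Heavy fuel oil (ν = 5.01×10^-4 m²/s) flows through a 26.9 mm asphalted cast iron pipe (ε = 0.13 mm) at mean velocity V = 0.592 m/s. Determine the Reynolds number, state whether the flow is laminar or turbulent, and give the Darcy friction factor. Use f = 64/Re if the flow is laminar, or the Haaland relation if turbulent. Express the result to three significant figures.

Re ≈ 31.8; laminar; f = 64/Re ≈ 2.01

Re = VD/ν = 0.5920·0.0269/5.01×10^-4 = 31.8
Re < 2300 → laminar → f = 64/Re = 2.013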